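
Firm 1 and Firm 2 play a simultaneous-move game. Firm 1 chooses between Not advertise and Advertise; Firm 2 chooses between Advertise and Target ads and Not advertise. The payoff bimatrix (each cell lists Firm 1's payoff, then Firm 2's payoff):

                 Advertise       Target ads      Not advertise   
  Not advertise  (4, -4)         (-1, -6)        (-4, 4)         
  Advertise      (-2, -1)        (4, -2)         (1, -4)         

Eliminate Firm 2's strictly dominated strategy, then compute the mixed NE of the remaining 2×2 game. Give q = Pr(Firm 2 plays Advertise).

Firm 2's strategy Target ads is strictly dominated by Advertise: -4 > -6 and -1 > -2. Eliminate Target ads.
In a mixed equilibrium Firm 1 is indifferent between Not advertise and Advertise; this condition fixes q.
  Firm 1's expected payoff from Not advertise: q·4 + (1−q)·(-4) = 8q - 4
  Firm 1's expected payoff from Advertise: q·(-2) + (1−q)·1 = -3q + 1
  8q - 4 = -3q + 1  ⇒  11q = 5  ⇒  q = 5/11.

q = 5/11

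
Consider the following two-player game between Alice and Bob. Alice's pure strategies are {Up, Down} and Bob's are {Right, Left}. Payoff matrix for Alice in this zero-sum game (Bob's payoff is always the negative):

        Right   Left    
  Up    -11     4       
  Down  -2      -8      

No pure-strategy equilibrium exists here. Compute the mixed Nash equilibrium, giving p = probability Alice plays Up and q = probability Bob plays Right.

p = 2/7, q = 4/7

For Bob to be willing to mix, Bob must be indifferent between Right and Left, which pins down Alice's mix.
  Bob's payoff from Right: p·11 + (1−p)·2 = 9p + 2
  Bob's payoff from Left: p·(-4) + (1−p)·8 = -12p + 8
  9p + 2 = -12p + 8  ⇒  21p = 6  ⇒  p = 2/7.
Set Alice's expected payoff from Up equal to that from Down:
  Alice's expected payoff from Up: q·(-11) + (1−q)·4 = -15q + 4
  Alice's expected payoff from Down: q·(-2) + (1−q)·(-8) = 6q - 8
  -15q + 4 = 6q - 8  ⇒  -21q = -12  ⇒  q = 4/7.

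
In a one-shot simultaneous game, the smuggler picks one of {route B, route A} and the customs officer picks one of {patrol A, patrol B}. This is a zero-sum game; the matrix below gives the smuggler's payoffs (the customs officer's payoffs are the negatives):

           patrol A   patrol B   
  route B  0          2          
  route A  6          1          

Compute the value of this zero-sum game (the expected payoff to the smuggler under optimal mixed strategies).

The smuggler's indifference between route B and route A determines the customs officer's mixing probability q:
  the smuggler's payoff to route B: q·0 + (1−q)·2 = -2q + 2
  the smuggler's payoff to route A: q·6 + (1−q)·1 = 5q + 1
  -2q + 2 = 5q + 1  ⇒  -7q = -1  ⇒  q = 1/7.
The value is the smuggler's expected payoff against this mix (using route B): (1/7)·0 + (6/7)·2 = 12/7.

v = 12/7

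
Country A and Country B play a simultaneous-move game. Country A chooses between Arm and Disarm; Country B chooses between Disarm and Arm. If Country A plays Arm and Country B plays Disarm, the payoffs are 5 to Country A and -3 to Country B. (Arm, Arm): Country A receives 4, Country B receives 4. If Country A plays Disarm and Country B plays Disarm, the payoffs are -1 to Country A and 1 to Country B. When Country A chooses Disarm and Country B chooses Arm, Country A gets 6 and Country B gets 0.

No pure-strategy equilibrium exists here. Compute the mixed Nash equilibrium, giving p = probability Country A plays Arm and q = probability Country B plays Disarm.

p = 1/8, q = 1/4

Set Country B's expected payoff from Disarm equal to that from Arm:
  Country B's payoff from Disarm: p·(-3) + (1−p)·1 = -4p + 1
  Country B's payoff from Arm: p·4 + (1−p)·0 = 4p
  -4p + 1 = 4p  ⇒  -8p = -1  ⇒  p = 1/8.
In a mixed equilibrium Country A is indifferent between Arm and Disarm; this condition fixes q.
  Country A's payoff to Arm: q·5 + (1−q)·4 = q + 4
  Country A's payoff to Disarm: q·(-1) + (1−q)·6 = -7q + 6
  q + 4 = -7q + 6  ⇒  8q = 2  ⇒  q = 1/4.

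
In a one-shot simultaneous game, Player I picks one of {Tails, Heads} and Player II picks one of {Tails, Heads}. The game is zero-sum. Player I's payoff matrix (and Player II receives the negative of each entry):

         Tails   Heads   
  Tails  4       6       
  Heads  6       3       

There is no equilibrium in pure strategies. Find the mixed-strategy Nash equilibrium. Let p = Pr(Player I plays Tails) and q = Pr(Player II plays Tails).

Player I's mix must leave Player II indifferent between Tails and Heads.
  Player II's expected payoff from Tails: p·(-4) + (1−p)·(-6) = 2p - 6
  Player II's expected payoff from Heads: p·(-6) + (1−p)·(-3) = -3p - 3
  2p - 6 = -3p - 3  ⇒  5p = 3  ⇒  p = 3/5.
In a mixed equilibrium Player I is indifferent between Tails and Heads; this condition fixes q.
  Player I's expected payoff from Tails: q·4 + (1−q)·6 = -2q + 6
  Player I's expected payoff from Heads: q·6 + (1−q)·3 = 3q + 3
  -2q + 6 = 3q + 3  ⇒  -5q = -3  ⇒  q = 3/5.

p = 3/5, q = 3/5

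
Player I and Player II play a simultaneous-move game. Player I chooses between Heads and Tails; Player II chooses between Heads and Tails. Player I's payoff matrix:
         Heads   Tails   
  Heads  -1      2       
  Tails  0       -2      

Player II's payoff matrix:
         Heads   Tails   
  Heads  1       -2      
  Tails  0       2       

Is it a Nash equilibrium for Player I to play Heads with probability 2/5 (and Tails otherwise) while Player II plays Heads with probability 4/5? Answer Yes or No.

Yes

Check Player II's indifference given Player I's mix p = 2/5:
  payoff from Heads = 2/5; payoff from Tails = 2/5 — equal.
Check Player I's indifference given Player II's mix q = 4/5:
  payoff from Heads = -2/5; payoff from Tails = -2/5 — equal.
Both players are indifferent, so neither can profitably deviate.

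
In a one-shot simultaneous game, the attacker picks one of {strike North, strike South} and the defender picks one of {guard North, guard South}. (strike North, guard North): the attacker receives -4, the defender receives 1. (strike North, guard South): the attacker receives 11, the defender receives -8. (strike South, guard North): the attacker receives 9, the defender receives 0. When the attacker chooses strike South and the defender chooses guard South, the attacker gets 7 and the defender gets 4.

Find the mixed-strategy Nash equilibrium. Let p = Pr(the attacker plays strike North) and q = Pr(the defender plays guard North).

p = 4/13, q = 4/17

Set the defender's expected payoff from guard North equal to that from guard South:
  the defender's payoff from guard North: p·1 + (1−p)·0 = p
  the defender's payoff from guard South: p·(-8) + (1−p)·4 = -12p + 4
  p = -12p + 4  ⇒  13p = 4  ⇒  p = 4/13.
The attacker's indifference between strike North and strike South determines the defender's mixing probability q:
  the attacker's payoff to strike North: q·(-4) + (1−q)·11 = -15q + 11
  the attacker's payoff to strike South: q·9 + (1−q)·7 = 2q + 7
  -15q + 11 = 2q + 7  ⇒  -17q = -4  ⇒  q = 4/17.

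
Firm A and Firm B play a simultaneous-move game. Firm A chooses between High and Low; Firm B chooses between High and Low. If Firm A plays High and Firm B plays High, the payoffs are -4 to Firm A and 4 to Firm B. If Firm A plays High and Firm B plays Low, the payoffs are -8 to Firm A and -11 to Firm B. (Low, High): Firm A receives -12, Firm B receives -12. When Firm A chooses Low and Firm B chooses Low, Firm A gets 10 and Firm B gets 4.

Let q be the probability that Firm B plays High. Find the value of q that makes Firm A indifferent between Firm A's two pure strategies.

q = 9/13

In a mixed equilibrium Firm A is indifferent between High and Low; this condition fixes q.
  Firm A's payoff from High: q·(-4) + (1−q)·(-8) = 4q - 8
  Firm A's payoff from Low: q·(-12) + (1−q)·10 = -22q + 10
  4q - 8 = -22q + 10  ⇒  26q = 18  ⇒  q = 9/13.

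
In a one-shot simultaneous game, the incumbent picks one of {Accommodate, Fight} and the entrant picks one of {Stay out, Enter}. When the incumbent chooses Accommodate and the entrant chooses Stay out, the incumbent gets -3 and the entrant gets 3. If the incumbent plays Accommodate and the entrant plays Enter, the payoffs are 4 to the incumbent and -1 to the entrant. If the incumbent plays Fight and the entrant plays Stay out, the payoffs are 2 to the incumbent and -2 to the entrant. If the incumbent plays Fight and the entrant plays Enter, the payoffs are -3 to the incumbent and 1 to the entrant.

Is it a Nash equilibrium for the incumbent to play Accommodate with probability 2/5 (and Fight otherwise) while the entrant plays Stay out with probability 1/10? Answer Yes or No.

No

Given the incumbent's mix p = 2/5, the entrant's payoff from Stay out is 0 but from Enter is 1/5. The entrant strictly prefers Enter, so the entrant would not mix.
So the proposed profile is not a Nash equilibrium.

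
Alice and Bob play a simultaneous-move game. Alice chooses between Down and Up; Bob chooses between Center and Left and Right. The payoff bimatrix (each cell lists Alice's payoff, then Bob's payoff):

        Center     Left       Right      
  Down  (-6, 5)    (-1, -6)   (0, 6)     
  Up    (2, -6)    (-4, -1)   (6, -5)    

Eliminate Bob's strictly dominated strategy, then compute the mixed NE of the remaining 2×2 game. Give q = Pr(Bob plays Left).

Bob's strategy Center is strictly dominated by Right: 6 > 5 and -5 > -6. Eliminate Center.
Alice's indifference between Down and Up determines Bob's mixing probability q:
  Alice's payoff from Down: q·(-1) + (1−q)·0 = -q
  Alice's payoff from Up: q·(-4) + (1−q)·6 = -10q + 6
  -q = -10q + 6  ⇒  9q = 6  ⇒  q = 2/3.

q = 2/3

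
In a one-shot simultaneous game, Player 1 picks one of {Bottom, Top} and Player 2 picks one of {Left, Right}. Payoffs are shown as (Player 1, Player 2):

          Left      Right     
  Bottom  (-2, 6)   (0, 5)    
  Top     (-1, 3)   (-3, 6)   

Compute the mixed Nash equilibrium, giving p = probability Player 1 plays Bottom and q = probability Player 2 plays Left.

p = 3/4, q = 3/4

Player 1's mix must leave Player 2 indifferent between Left and Right.
  Player 2's payoff from Left: p·6 + (1−p)·3 = 3p + 3
  Player 2's payoff from Right: p·5 + (1−p)·6 = -p + 6
  3p + 3 = -p + 6  ⇒  4p = 3  ⇒  p = 3/4.
In a mixed equilibrium Player 1 is indifferent between Bottom and Top; this condition fixes q.
  Player 1's expected payoff from Bottom: q·(-2) + (1−q)·0 = -2q
  Player 1's expected payoff from Top: q·(-1) + (1−q)·(-3) = 2q - 3
  -2q = 2q - 3  ⇒  -4q = -3  ⇒  q = 3/4.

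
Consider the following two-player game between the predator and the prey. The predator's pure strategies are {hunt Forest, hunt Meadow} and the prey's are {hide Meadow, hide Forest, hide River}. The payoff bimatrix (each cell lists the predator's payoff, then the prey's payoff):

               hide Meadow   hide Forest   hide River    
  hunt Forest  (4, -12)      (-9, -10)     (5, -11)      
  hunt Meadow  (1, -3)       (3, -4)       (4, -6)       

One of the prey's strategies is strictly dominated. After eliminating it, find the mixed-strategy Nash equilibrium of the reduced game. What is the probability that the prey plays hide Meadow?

The prey's strategy hide River is strictly dominated by hide Forest: -10 > -11 and -4 > -6. Eliminate hide River.
For the predator to be willing to mix, the predator must be indifferent between hunt Forest and hunt Meadow, which pins down the prey's mix.
  the predator's payoff to hunt Forest: q·4 + (1−q)·(-9) = 13q - 9
  the predator's payoff to hunt Meadow: q·1 + (1−q)·3 = -2q + 3
  13q - 9 = -2q + 3  ⇒  15q = 12  ⇒  q = 4/5.

q = 4/5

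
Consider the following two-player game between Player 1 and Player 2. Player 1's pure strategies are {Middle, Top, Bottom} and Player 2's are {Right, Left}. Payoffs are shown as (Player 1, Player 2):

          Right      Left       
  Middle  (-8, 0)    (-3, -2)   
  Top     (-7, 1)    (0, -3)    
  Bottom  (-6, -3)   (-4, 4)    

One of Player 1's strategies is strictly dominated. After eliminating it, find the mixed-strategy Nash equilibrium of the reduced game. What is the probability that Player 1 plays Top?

p = 7/11

Player 1's strategy Middle is strictly dominated by Top: -7 > -8 and 0 > -3. Eliminate Middle.
Set Player 2's expected payoff from Right equal to that from Left:
  Player 2's expected payoff from Right: p·1 + (1−p)·(-3) = 4p - 3
  Player 2's expected payoff from Left: p·(-3) + (1−p)·4 = -7p + 4
  4p - 3 = -7p + 4  ⇒  11p = 7  ⇒  p = 7/11.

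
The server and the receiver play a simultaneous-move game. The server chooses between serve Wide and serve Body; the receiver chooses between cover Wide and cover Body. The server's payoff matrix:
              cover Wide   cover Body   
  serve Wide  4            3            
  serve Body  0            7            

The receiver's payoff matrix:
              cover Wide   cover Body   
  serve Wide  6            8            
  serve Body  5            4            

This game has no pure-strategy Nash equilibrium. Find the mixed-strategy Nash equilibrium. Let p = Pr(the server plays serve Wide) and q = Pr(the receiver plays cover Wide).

p = 1/3, q = 1/2

For the receiver to be willing to mix, the receiver must be indifferent between cover Wide and cover Body, which pins down the server's mix.
  the receiver's payoff to cover Wide: p·6 + (1−p)·5 = p + 5
  the receiver's payoff to cover Body: p·8 + (1−p)·4 = 4p + 4
  p + 5 = 4p + 4  ⇒  -3p = -1  ⇒  p = 1/3.
The server's indifference between serve Wide and serve Body determines the receiver's mixing probability q:
  the server's payoff to serve Wide: q·4 + (1−q)·3 = q + 3
  the server's payoff to serve Body: q·0 + (1−q)·7 = -7q + 7
  q + 3 = -7q + 7  ⇒  8q = 4  ⇒  q = 1/2.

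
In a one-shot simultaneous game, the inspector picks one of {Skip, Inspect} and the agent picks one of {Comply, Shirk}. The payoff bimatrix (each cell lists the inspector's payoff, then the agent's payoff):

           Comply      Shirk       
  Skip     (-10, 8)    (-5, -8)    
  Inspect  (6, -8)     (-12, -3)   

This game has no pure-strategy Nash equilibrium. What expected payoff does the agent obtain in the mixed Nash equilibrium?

The inspector's mix must leave the agent indifferent between Comply and Shirk.
  the agent's payoff to Comply: p·8 + (1−p)·(-8) = 16p - 8
  the agent's payoff to Shirk: p·(-8) + (1−p)·(-3) = -5p - 3
  16p - 8 = -5p - 3  ⇒  21p = 5  ⇒  p = 5/21.
At equilibrium the agent is indifferent across columns, so the agent's payoff equals the payoff from Comply: (5/21)·8 + (16/21)·(-8) = -88/21.

-88/21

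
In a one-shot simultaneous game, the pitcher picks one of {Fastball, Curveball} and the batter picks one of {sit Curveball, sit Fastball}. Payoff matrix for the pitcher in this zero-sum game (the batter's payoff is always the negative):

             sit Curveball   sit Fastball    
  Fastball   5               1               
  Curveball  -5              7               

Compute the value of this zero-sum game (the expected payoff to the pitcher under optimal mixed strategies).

The pitcher's indifference between Fastball and Curveball determines the batter's mixing probability q:
  the pitcher's payoff from Fastball: q·5 + (1−q)·1 = 4q + 1
  the pitcher's payoff from Curveball: q·(-5) + (1−q)·7 = -12q + 7
  4q + 1 = -12q + 7  ⇒  16q = 6  ⇒  q = 3/8.
The value is the pitcher's expected payoff against this mix (using Fastball): (3/8)·5 + (5/8)·1 = 5/2.

v = 5/2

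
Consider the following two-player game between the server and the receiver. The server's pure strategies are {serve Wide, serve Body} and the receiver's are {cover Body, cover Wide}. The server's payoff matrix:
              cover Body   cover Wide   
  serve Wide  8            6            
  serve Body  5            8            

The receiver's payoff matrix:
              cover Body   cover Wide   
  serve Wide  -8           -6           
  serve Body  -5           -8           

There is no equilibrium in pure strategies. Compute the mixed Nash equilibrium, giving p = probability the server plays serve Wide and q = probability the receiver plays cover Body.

Set the receiver's expected payoff from cover Body equal to that from cover Wide:
  the receiver's payoff from cover Body: p·(-8) + (1−p)·(-5) = -3p - 5
  the receiver's payoff from cover Wide: p·(-6) + (1−p)·(-8) = 2p - 8
  -3p - 5 = 2p - 8  ⇒  -5p = -3  ⇒  p = 3/5.
The receiver's mix must leave the server indifferent between serve Wide and serve Body.
  the server's payoff to serve Wide: q·8 + (1−q)·6 = 2q + 6
  the server's payoff to serve Body: q·5 + (1−q)·8 = -3q + 8
  2q + 6 = -3q + 8  ⇒  5q = 2  ⇒  q = 2/5.

p = 3/5, q = 2/5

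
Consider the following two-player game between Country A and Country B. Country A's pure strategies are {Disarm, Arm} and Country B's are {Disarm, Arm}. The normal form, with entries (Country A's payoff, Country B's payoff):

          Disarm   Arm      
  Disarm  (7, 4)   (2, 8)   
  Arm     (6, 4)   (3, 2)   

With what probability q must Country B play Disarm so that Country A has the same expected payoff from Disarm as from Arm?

q = 1/2

In a mixed equilibrium Country A is indifferent between Disarm and Arm; this condition fixes q.
  Country A's expected payoff from Disarm: q·7 + (1−q)·2 = 5q + 2
  Country A's expected payoff from Arm: q·6 + (1−q)·3 = 3q + 3
  5q + 2 = 3q + 3  ⇒  2q = 1  ⇒  q = 1/2.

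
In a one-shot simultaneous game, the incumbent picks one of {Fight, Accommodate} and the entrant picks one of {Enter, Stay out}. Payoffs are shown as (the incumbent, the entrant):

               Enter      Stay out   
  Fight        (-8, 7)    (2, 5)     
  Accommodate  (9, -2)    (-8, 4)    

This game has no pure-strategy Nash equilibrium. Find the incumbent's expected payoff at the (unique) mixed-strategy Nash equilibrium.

Set the incumbent's expected payoff from Fight equal to that from Accommodate:
  the incumbent's expected payoff from Fight: q·(-8) + (1−q)·2 = -10q + 2
  the incumbent's expected payoff from Accommodate: q·9 + (1−q)·(-8) = 17q - 8
  -10q + 2 = 17q - 8  ⇒  -27q = -10  ⇒  q = 10/27.
At equilibrium the incumbent is indifferent across rows, so the incumbent's payoff equals the payoff from Fight: (10/27)·(-8) + (17/27)·2 = -46/27.

-46/27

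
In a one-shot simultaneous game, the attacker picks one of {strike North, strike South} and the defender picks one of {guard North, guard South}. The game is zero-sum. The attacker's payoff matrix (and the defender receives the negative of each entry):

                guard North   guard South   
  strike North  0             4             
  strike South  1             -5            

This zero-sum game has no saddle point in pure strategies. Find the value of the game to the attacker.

v = 2/5

Set the attacker's expected payoff from strike North equal to that from strike South:
  the attacker's expected payoff from strike North: q·0 + (1−q)·4 = -4q + 4
  the attacker's expected payoff from strike South: q·1 + (1−q)·(-5) = 6q - 5
  -4q + 4 = 6q - 5  ⇒  -10q = -9  ⇒  q = 9/10.
The value is the attacker's expected payoff against this mix (using strike North): (9/10)·0 + (1/10)·4 = 2/5.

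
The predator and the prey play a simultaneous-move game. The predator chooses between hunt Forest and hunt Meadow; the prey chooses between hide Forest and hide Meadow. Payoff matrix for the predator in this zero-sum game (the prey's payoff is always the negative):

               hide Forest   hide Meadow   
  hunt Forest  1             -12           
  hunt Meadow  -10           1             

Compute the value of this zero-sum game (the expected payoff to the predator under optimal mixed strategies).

For the predator to be willing to mix, the predator must be indifferent between hunt Forest and hunt Meadow, which pins down the prey's mix.
  the predator's payoff from hunt Forest: q·1 + (1−q)·(-12) = 13q - 12
  the predator's payoff from hunt Meadow: q·(-10) + (1−q)·1 = -11q + 1
  13q - 12 = -11q + 1  ⇒  24q = 13  ⇒  q = 13/24.
The value is the predator's expected payoff against this mix (using hunt Forest): (13/24)·1 + (11/24)·(-12) = -119/24.

v = -119/24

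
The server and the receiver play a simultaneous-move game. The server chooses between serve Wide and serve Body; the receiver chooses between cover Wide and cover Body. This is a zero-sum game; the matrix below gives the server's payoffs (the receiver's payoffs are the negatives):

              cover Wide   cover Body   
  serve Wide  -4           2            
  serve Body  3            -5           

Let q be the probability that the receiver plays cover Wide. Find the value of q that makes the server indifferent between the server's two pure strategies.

The receiver's mix must leave the server indifferent between serve Wide and serve Body.
  the server's payoff from serve Wide: q·(-4) + (1−q)·2 = -6q + 2
  the server's payoff from serve Body: q·3 + (1−q)·(-5) = 8q - 5
  -6q + 2 = 8q - 5  ⇒  -14q = -7  ⇒  q = 1/2.

q = 1/2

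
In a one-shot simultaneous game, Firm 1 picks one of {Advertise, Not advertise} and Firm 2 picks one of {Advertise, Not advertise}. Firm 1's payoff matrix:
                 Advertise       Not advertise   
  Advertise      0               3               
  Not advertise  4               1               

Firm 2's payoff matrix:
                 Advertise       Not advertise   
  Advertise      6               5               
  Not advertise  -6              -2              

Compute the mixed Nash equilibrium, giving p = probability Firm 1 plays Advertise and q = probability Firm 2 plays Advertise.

p = 4/5, q = 1/3

Set Firm 2's expected payoff from Advertise equal to that from Not advertise:
  Firm 2's payoff from Advertise: p·6 + (1−p)·(-6) = 12p - 6
  Firm 2's payoff from Not advertise: p·5 + (1−p)·(-2) = 7p - 2
  12p - 6 = 7p - 2  ⇒  5p = 4  ⇒  p = 4/5.
Firm 2's mix must leave Firm 1 indifferent between Advertise and Not advertise.
  Firm 1's expected payoff from Advertise: q·0 + (1−q)·3 = -3q + 3
  Firm 1's expected payoff from Not advertise: q·4 + (1−q)·1 = 3q + 1
  -3q + 3 = 3q + 1  ⇒  -6q = -2  ⇒  q = 1/3.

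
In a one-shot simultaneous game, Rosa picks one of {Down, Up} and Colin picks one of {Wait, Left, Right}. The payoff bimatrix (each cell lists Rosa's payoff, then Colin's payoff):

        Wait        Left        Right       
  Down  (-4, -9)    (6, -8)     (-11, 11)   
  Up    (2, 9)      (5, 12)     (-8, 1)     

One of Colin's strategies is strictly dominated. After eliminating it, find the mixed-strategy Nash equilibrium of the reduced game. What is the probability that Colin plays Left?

q = 3/4

Colin's strategy Wait is strictly dominated by Left: -8 > -9 and 12 > 9. Eliminate Wait.
Colin's mix must leave Rosa indifferent between Down and Up.
  Rosa's expected payoff from Down: q·6 + (1−q)·(-11) = 17q - 11
  Rosa's expected payoff from Up: q·5 + (1−q)·(-8) = 13q - 8
  17q - 11 = 13q - 8  ⇒  4q = 3  ⇒  q = 3/4.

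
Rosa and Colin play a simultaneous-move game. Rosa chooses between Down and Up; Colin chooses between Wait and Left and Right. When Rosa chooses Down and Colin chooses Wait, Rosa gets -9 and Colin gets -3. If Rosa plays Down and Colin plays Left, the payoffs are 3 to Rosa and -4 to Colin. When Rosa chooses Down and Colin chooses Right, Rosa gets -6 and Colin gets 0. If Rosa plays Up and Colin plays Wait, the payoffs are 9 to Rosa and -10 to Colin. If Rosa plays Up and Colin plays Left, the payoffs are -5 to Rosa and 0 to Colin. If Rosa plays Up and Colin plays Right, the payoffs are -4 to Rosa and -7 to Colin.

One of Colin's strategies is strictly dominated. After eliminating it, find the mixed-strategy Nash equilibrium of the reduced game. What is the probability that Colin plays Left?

q = 1/5

Colin's strategy Wait is strictly dominated by Right: 0 > -3 and -7 > -10. Eliminate Wait.
Rosa's indifference between Down and Up determines Colin's mixing probability q:
  Rosa's payoff to Down: q·3 + (1−q)·(-6) = 9q - 6
  Rosa's payoff to Up: q·(-5) + (1−q)·(-4) = -q - 4
  9q - 6 = -q - 4  ⇒  10q = 2  ⇒  q = 1/5.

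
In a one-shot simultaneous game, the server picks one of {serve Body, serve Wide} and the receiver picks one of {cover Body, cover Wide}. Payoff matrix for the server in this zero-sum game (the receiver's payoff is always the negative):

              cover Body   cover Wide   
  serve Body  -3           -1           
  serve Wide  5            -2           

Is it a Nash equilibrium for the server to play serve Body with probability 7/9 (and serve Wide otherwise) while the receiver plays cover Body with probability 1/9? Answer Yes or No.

Check the receiver's indifference given the server's mix p = 7/9:
  payoff from cover Body = 11/9; payoff from cover Wide = 11/9 — equal.
Check the server's indifference given the receiver's mix q = 1/9:
  payoff from serve Body = -11/9; payoff from serve Wide = -11/9 — equal.
Both players are indifferent, so neither can profitably deviate.

Yes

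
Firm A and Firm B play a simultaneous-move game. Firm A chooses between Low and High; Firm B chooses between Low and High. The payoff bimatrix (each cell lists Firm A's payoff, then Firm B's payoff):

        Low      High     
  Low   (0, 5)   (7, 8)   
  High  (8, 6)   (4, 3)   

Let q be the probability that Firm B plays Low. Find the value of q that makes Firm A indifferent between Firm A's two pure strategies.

q = 3/11

For Firm A to be willing to mix, Firm A must be indifferent between Low and High, which pins down Firm B's mix.
  Firm A's expected payoff from Low: q·0 + (1−q)·7 = -7q + 7
  Firm A's expected payoff from High: q·8 + (1−q)·4 = 4q + 4
  -7q + 7 = 4q + 4  ⇒  -11q = -3  ⇒  q = 3/11.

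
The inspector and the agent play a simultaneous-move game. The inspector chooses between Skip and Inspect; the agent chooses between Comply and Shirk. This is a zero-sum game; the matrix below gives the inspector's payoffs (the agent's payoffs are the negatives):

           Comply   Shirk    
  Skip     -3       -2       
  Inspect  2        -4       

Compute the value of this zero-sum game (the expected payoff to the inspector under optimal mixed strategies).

v = -16/7

The inspector's indifference between Skip and Inspect determines the agent's mixing probability q:
  the inspector's payoff to Skip: q·(-3) + (1−q)·(-2) = -q - 2
  the inspector's payoff to Inspect: q·2 + (1−q)·(-4) = 6q - 4
  -q - 2 = 6q - 4  ⇒  -7q = -2  ⇒  q = 2/7.
The value is the inspector's expected payoff against this mix (using Skip): (2/7)·(-3) + (5/7)·(-2) = -16/7.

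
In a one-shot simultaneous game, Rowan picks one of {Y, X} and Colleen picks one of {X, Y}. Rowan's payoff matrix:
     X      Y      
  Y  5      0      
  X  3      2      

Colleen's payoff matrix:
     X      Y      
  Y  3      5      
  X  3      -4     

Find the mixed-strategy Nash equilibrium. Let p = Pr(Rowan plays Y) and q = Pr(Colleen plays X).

p = 7/9, q = 1/2

For Colleen to be willing to mix, Colleen must be indifferent between X and Y, which pins down Rowan's mix.
  Colleen's payoff to X: p·3 + (1−p)·3 = 3
  Colleen's payoff to Y: p·5 + (1−p)·(-4) = 9p - 4
  3 = 9p - 4  ⇒  -9p = -7  ⇒  p = 7/9.
In a mixed equilibrium Rowan is indifferent between Y and X; this condition fixes q.
  Rowan's expected payoff from Y: q·5 + (1−q)·0 = 5q
  Rowan's expected payoff from X: q·3 + (1−q)·2 = q + 2
  5q = q + 2  ⇒  4q = 2  ⇒  q = 1/2.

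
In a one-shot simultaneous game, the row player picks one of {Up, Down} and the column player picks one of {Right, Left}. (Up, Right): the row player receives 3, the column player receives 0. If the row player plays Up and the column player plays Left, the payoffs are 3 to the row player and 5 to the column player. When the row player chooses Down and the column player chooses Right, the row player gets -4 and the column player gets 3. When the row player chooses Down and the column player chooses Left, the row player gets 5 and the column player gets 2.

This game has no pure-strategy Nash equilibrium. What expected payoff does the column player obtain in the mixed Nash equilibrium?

5/2

In a mixed equilibrium the column player is indifferent between Right and Left; this condition fixes p.
  the column player's payoff to Right: p·0 + (1−p)·3 = -3p + 3
  the column player's payoff to Left: p·5 + (1−p)·2 = 3p + 2
  -3p + 3 = 3p + 2  ⇒  -6p = -1  ⇒  p = 1/6.
At equilibrium the column player is indifferent across columns, so the column player's payoff equals the payoff from Right: (1/6)·0 + (5/6)·3 = 5/2.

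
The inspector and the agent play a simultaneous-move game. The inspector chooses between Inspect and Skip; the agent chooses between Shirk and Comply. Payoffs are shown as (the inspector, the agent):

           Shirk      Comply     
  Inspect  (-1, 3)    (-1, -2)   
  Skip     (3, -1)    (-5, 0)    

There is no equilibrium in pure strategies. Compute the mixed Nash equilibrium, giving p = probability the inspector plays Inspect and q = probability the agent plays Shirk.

Set the agent's expected payoff from Shirk equal to that from Comply:
  the agent's payoff to Shirk: p·3 + (1−p)·(-1) = 4p - 1
  the agent's payoff to Comply: p·(-2) + (1−p)·0 = -2p
  4p - 1 = -2p  ⇒  6p = 1  ⇒  p = 1/6.
For the inspector to be willing to mix, the inspector must be indifferent between Inspect and Skip, which pins down the agent's mix.
  the inspector's payoff from Inspect: q·(-1) + (1−q)·(-1) = -1
  the inspector's payoff from Skip: q·3 + (1−q)·(-5) = 8q - 5
  -1 = 8q - 5  ⇒  -8q = -4  ⇒  q = 1/2.

p = 1/6, q = 1/2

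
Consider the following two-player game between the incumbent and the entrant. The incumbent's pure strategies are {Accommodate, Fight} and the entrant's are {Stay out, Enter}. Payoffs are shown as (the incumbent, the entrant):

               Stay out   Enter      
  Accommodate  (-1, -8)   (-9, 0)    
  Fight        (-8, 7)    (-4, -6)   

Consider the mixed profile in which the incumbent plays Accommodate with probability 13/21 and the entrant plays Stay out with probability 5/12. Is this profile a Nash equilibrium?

Check the entrant's indifference given the incumbent's mix p = 13/21:
  payoff from Stay out = -16/7; payoff from Enter = -16/7 — equal.
Check the incumbent's indifference given the entrant's mix q = 5/12:
  payoff from Accommodate = -17/3; payoff from Fight = -17/3 — equal.
Both players are indifferent, so neither can profitably deviate.

Yes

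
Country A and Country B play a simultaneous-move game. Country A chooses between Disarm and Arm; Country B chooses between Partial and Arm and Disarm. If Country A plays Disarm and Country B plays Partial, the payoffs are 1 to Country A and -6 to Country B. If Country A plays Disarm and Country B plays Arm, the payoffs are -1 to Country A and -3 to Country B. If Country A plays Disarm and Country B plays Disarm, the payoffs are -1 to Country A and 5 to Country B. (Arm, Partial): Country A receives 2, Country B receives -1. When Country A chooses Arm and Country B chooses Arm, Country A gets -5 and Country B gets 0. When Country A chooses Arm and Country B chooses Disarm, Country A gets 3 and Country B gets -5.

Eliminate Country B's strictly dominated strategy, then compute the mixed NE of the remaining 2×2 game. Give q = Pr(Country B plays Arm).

Country B's strategy Partial is strictly dominated by Arm: -3 > -6 and 0 > -1. Eliminate Partial.
In a mixed equilibrium Country A is indifferent between Disarm and Arm; this condition fixes q.
  Country A's payoff from Disarm: q·(-1) + (1−q)·(-1) = -1
  Country A's payoff from Arm: q·(-5) + (1−q)·3 = -8q + 3
  -1 = -8q + 3  ⇒  8q = 4  ⇒  q = 1/2.

q = 1/2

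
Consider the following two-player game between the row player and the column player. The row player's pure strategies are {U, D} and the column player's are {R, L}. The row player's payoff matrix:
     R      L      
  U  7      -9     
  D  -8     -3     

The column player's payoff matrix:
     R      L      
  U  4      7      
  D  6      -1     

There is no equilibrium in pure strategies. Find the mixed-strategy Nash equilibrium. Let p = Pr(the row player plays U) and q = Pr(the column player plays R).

p = 7/10, q = 2/7

For the column player to be willing to mix, the column player must be indifferent between R and L, which pins down the row player's mix.
  the column player's payoff to R: p·4 + (1−p)·6 = -2p + 6
  the column player's payoff to L: p·7 + (1−p)·(-1) = 8p - 1
  -2p + 6 = 8p - 1  ⇒  -10p = -7  ⇒  p = 7/10.
In a mixed equilibrium the row player is indifferent between U and D; this condition fixes q.
  the row player's expected payoff from U: q·7 + (1−q)·(-9) = 16q - 9
  the row player's expected payoff from D: q·(-8) + (1−q)·(-3) = -5q - 3
  16q - 9 = -5q - 3  ⇒  21q = 6  ⇒  q = 2/7.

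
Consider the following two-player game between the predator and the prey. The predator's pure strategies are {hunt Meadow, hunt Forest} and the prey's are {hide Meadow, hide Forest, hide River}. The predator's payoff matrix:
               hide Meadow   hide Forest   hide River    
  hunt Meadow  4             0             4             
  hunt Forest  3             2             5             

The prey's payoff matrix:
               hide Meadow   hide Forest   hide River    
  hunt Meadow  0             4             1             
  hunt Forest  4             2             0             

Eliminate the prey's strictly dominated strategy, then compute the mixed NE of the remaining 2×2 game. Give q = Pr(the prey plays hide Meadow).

The prey's strategy hide River is strictly dominated by hide Forest: 4 > 1 and 2 > 0. Eliminate hide River.
For the predator to be willing to mix, the predator must be indifferent between hunt Meadow and hunt Forest, which pins down the prey's mix.
  the predator's payoff to hunt Meadow: q·4 + (1−q)·0 = 4q
  the predator's payoff to hunt Forest: q·3 + (1−q)·2 = q + 2
  4q = q + 2  ⇒  3q = 2  ⇒  q = 2/3.

q = 2/3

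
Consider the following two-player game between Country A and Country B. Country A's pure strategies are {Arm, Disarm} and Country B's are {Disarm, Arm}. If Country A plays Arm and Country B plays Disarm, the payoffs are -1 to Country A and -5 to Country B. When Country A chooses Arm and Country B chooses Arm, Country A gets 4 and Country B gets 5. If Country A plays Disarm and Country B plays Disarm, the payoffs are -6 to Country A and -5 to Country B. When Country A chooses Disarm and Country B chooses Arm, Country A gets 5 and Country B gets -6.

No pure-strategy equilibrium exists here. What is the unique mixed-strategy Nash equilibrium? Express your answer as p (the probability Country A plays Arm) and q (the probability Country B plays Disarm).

Country A's mix must leave Country B indifferent between Disarm and Arm.
  Country B's payoff to Disarm: p·(-5) + (1−p)·(-5) = -5
  Country B's payoff to Arm: p·5 + (1−p)·(-6) = 11p - 6
  -5 = 11p - 6  ⇒  -11p = -1  ⇒  p = 1/11.
For Country A to be willing to mix, Country A must be indifferent between Arm and Disarm, which pins down Country B's mix.
  Country A's payoff to Arm: q·(-1) + (1−q)·4 = -5q + 4
  Country A's payoff to Disarm: q·(-6) + (1−q)·5 = -11q + 5
  -5q + 4 = -11q + 5  ⇒  6q = 1  ⇒  q = 1/6.

p = 1/11, q = 1/6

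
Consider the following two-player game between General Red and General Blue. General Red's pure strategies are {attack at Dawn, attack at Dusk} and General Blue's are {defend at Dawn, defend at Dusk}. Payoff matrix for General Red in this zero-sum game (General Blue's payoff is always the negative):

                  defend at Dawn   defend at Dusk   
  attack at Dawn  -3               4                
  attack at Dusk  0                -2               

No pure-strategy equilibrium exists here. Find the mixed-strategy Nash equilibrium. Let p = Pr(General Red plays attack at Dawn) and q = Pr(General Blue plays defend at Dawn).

In a mixed equilibrium General Blue is indifferent between defend at Dawn and defend at Dusk; this condition fixes p.
  General Blue's payoff to defend at Dawn: p·3 + (1−p)·0 = 3p
  General Blue's payoff to defend at Dusk: p·(-4) + (1−p)·2 = -6p + 2
  3p = -6p + 2  ⇒  9p = 2  ⇒  p = 2/9.
General Red's indifference between attack at Dawn and attack at Dusk determines General Blue's mixing probability q:
  General Red's expected payoff from attack at Dawn: q·(-3) + (1−q)·4 = -7q + 4
  General Red's expected payoff from attack at Dusk: q·0 + (1−q)·(-2) = 2q - 2
  -7q + 4 = 2q - 2  ⇒  -9q = -6  ⇒  q = 2/3.

p = 2/9, q = 2/3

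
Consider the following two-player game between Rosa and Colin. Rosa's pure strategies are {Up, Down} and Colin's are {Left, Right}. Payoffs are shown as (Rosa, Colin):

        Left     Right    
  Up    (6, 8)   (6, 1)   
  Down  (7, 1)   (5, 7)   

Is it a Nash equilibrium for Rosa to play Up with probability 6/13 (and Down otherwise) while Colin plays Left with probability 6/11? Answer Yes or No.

Given Colin's mix q = 6/11, Rosa's payoff from Up is 6 but from Down is 67/11. Rosa strictly prefers Down, so Rosa would not mix.
So the proposed profile is not a Nash equilibrium.

No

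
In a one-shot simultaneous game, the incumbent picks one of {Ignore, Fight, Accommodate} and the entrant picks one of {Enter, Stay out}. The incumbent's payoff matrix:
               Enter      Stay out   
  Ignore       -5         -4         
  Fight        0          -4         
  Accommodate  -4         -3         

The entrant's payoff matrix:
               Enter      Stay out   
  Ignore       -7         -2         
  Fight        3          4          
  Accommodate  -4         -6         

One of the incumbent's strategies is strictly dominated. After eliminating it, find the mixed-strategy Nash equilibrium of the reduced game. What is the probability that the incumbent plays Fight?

The incumbent's strategy Ignore is strictly dominated by Accommodate: -4 > -5 and -3 > -4. Eliminate Ignore.
The entrant's indifference between Enter and Stay out determines the incumbent's mixing probability p:
  the entrant's expected payoff from Enter: p·3 + (1−p)·(-4) = 7p - 4
  the entrant's expected payoff from Stay out: p·4 + (1−p)·(-6) = 10p - 6
  7p - 4 = 10p - 6  ⇒  -3p = -2  ⇒  p = 2/3.

p = 2/3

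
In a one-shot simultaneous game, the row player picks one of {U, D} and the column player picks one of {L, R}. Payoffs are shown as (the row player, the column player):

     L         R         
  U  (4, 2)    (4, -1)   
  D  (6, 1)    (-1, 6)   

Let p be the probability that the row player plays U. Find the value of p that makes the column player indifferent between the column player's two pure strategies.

p = 5/8

Set the column player's expected payoff from L equal to that from R:
  the column player's expected payoff from L: p·2 + (1−p)·1 = p + 1
  the column player's expected payoff from R: p·(-1) + (1−p)·6 = -7p + 6
  p + 1 = -7p + 6  ⇒  8p = 5  ⇒  p = 5/8.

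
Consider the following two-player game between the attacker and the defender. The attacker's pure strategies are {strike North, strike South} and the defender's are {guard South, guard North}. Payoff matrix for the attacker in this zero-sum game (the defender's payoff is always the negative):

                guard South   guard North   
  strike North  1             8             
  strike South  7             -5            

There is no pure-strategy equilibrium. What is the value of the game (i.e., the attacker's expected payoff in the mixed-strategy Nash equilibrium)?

v = 61/19

The defender's mix must leave the attacker indifferent between strike North and strike South.
  the attacker's payoff to strike North: q·1 + (1−q)·8 = -7q + 8
  the attacker's payoff to strike South: q·7 + (1−q)·(-5) = 12q - 5
  -7q + 8 = 12q - 5  ⇒  -19q = -13  ⇒  q = 13/19.
The value is the attacker's expected payoff against this mix (using strike North): (13/19)·1 + (6/19)·8 = 61/19.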